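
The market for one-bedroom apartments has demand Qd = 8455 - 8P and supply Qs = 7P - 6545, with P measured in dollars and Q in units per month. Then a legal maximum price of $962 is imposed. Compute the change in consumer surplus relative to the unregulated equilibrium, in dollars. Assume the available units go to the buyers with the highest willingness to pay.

2759.75

Equilibrium: 8455 - 8P = 7P - 6545, so 15000 = 15P and P* = 1000, Q* = 455.
The ceiling of 962 is below the equilibrium price 1000, so it binds.
At P = 962: Qd = 8455 - 8·962 = 759 and Qs = 7·962 - 6545 = 189.
Consumer surplus without the control is ½ · (1056.875 - 1000) · 455 = 12939.0625.
With the ceiling, 189 units are sold at 962 (assume they go to the highest-value buyers). The demand price at Q = 189 is 1033.25, so CS = ½ · [(1056.875 - 962) + (1033.25 - 962)] · 189 = 15698.8125.
Change in consumer surplus = 15698.8125 - 12939.0625 = 2759.75.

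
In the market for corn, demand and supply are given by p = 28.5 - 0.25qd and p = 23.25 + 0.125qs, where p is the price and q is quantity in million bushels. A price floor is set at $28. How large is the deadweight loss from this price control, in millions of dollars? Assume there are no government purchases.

Rearranging demand gives qd = 114 - 4p; rearranging supply gives qs = 8p - 186. Without the control the market clears where 114 - 4p = 8p - 186, i.e. p* = 25 and q* = 14.
Because the floor (28) lies above the market-clearing price, it is binding.
At p = 28: qd = 114 - 4·28 = 2 and qs = 8·28 - 186 = 38.
Quantity traded falls to 2. At q = 2 the demand price is (114 - 2)/4 = 28 and the supply price is (186 + 2)/8 = 23.5.
Deadweight loss = ½ · (28 - 23.5) · (14 - 2) = ½ · 4.5 · 12 = 27.

27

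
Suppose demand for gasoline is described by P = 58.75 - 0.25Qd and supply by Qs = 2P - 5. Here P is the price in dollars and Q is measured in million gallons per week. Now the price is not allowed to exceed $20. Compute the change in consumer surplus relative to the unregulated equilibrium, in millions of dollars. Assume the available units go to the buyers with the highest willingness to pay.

Rearranging demand gives Qd = 235 - 4P. In a free market, 235 - 4P = 2P - 5 gives the equilibrium P* = 40, Q* = 75.
Since 20 < 40, the ceiling is binding.
At P = 20: Qd = 235 - 4·20 = 155 and Qs = 2·20 - 5 = 35.
Consumer surplus without the control is ½ · (58.75 - 40) · 75 = 703.125.
With the ceiling, 35 units are sold at 20 (assume they go to the highest-value buyers). The demand price at Q = 35 is 50, so CS = ½ · [(58.75 - 20) + (50 - 20)] · 35 = 1203.125.
Change in consumer surplus = 1203.125 - 703.125 = 500.

500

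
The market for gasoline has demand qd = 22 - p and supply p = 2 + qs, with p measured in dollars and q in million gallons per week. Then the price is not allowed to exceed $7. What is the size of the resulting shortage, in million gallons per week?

Rearranging supply gives qs = p - 2. Without the control the market clears where 22 - p = p - 2, i.e. p* = 12 and q* = 10.
Because the ceiling (7) lies below the market-clearing price, it is binding.
At p = 7: qd = 22 - 7 = 15 and qs = 7 - 2 = 5.
Shortage = qd - qs = 15 - 5 = 10.

10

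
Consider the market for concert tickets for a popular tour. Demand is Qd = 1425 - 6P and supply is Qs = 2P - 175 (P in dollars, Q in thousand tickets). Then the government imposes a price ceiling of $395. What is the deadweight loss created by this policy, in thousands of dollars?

Equilibrium: 1425 - 6P = 2P - 175, so 1600 = 8P and P* = 200, Q* = 225.
Since 395 is above P* = 200, the ceiling does not bind and the free-market outcome prevails.
Since the control does not bind, no trades are prevented and deadweight loss is zero.

0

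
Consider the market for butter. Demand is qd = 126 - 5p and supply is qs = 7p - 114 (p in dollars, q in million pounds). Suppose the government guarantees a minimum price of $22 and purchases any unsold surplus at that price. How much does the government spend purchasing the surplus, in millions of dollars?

Equilibrium: 126 - 5p = 7p - 114, so 240 = 12p and p* = 20, q* = 26.
Since 22 > 20, the floor is binding.
At p = 22: qd = 126 - 5·22 = 16 and qs = 7·22 - 114 = 40.
Surplus = qs - qd = 24.
Government expenditure = surplus × support price = 24 × 22 = 528.

528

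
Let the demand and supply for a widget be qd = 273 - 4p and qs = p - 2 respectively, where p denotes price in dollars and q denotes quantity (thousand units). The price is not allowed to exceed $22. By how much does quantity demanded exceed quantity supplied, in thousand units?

Without the control the market clears where 273 - 4p = p - 2, i.e. p* = 55 and q* = 53.
Since 22 < 55, the ceiling is binding.
At p = 22: qd = 273 - 4·22 = 185 and qs = 22 - 2 = 20.
Shortage = qd - qs = 185 - 20 = 165.

165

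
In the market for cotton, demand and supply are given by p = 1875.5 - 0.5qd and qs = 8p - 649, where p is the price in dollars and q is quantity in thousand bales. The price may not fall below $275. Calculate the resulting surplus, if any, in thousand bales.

0

Rearranging demand gives qd = 3751 - 2p. Equilibrium: 3751 - 2p = 8p - 649, so 4400 = 10p and p* = 440, q* = 2871.
The floor of 275 is below the equilibrium price 440, so it is not binding; the market clears at p* = 440, q* = 2871.
Since the control does not bind, there is no surplus.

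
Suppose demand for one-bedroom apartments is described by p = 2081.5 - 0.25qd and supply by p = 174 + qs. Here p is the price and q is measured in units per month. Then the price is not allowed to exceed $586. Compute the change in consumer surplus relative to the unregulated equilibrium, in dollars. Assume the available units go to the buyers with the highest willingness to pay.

Rearranging demand gives qd = 8326 - 4p; rearranging supply gives qs = p - 174. In a free market, 8326 - 4p = p - 174 gives the equilibrium p* = 1700, q* = 1526.
Since 586 < 1700, the ceiling is binding.
At p = 586: qd = 8326 - 4·586 = 5982 and qs = 586 - 174 = 412.
Consumer surplus without the control is ½ · (2081.5 - 1700) · 1526 = 291084.5.
With the ceiling, 412 units are sold at 586 (assume they go to the highest-value buyers). The demand price at q = 412 is 1978.5, so CS = ½ · [(2081.5 - 586) + (1978.5 - 586)] · 412 = 594928.
Change in consumer surplus = 594928 - 291084.5 = 303843.5.

303843.5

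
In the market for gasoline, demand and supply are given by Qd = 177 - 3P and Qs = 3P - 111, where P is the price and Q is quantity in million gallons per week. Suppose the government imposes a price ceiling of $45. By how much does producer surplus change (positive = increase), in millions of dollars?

-85.5

Equilibrium: 177 - 3P = 3P - 111, so 288 = 6P and P* = 48, Q* = 33.
The ceiling of 45 is below the equilibrium price 48, so it binds.
At P = 45: Qd = 177 - 3·45 = 42 and Qs = 3·45 - 111 = 24.
Producer surplus without the control is ½ · (48 - 37) · 33 = 181.5.
With the ceiling, producers sell 24 units at 45, so PS = ½ · (45 - 37) · 24 = 96.
Change in producer surplus = 96 - 181.5 = -85.5.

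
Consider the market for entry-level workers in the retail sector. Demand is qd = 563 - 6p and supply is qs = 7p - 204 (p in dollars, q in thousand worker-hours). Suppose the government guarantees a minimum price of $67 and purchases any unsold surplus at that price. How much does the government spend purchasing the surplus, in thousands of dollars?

Equilibrium: 563 - 6p = 7p - 204, so 767 = 13p and p* = 59, q* = 209.
The floor of 67 is above the equilibrium price 59, so it binds.
At p = 67: qd = 563 - 6·67 = 161 and qs = 7·67 - 204 = 265.
Surplus = qs - qd = 104.
Government expenditure = surplus × support price = 104 × 67 = 6968.

6968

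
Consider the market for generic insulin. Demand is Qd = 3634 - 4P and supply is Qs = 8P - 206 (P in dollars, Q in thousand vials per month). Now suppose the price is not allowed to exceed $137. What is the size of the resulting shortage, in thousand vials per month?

2196

In a free market, 3634 - 4P = 8P - 206 gives the equilibrium P* = 320, Q* = 2354.
The ceiling of 137 is below the equilibrium price 320, so it binds.
At P = 137: Qd = 3634 - 4·137 = 3086 and Qs = 8·137 - 206 = 890.
Shortage = Qd - Qs = 3086 - 890 = 2196.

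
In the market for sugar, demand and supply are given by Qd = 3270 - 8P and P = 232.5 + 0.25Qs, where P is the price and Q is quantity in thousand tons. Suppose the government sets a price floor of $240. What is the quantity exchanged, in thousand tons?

Rearranging supply gives Qs = 4P - 930. In a free market, 3270 - 8P = 4P - 930 gives the equilibrium P* = 350, Q* = 470.
The floor of 240 is below the equilibrium price 350, so it is not binding; the market clears at P* = 350, Q* = 470.

470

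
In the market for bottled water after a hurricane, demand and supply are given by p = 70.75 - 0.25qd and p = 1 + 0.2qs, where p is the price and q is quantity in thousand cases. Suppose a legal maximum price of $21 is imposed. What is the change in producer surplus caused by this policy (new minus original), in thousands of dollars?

Rearranging demand gives qd = 283 - 4p; rearranging supply gives qs = 5p - 5. In a free market, 283 - 4p = 5p - 5 gives the equilibrium p* = 32, q* = 155.
Since 21 < 32, the ceiling is binding.
At p = 21: qd = 283 - 4·21 = 199 and qs = 5·21 - 5 = 100.
Producer surplus without the control is ½ · (32 - 1) · 155 = 2402.5.
With the ceiling, producers sell 100 units at 21, so PS = ½ · (21 - 1) · 100 = 1000.
Change in producer surplus = 1000 - 2402.5 = -1402.5.

-1402.5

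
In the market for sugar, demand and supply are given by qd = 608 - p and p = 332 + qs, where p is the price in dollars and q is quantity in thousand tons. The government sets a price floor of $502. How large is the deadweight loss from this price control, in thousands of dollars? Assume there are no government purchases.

1024

Rearranging supply gives qs = p - 332. Without the control the market clears where 608 - p = p - 332, i.e. p* = 470 and q* = 138.
The floor of 502 is above the equilibrium price 470, so it binds.
At p = 502: qd = 608 - 502 = 106 and qs = 502 - 332 = 170.
Quantity traded falls to 106. At q = 106 the demand price is 608 - 106 = 502 and the supply price is 332 + 106 = 438.
Deadweight loss = ½ · (502 - 438) · (138 - 106) = ½ · 64 · 32 = 1024.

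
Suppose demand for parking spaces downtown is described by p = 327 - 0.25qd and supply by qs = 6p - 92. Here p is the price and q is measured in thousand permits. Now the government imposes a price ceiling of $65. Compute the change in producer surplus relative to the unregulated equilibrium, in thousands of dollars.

Rearranging demand gives qd = 1308 - 4p. Equilibrium: 1308 - 4p = 6p - 92, so 1400 = 10p and p* = 140, q* = 748.
Since 65 < 140, the ceiling is binding.
At p = 65: qd = 1308 - 4·65 = 1048 and qs = 6·65 - 92 = 298.
Producer surplus without the control is ½ · (140 - 46/3) · 748 = 139876/3.
With the ceiling, producers sell 298 units at 65, so PS = ½ · (65 - 46/3) · 298 = 22201/3.
Change in producer surplus = 22201/3 - 139876/3 = -39225.

-39225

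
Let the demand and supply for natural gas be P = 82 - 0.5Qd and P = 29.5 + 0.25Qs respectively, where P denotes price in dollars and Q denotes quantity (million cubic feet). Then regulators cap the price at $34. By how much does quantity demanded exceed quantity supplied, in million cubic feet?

Rearranging demand gives Qd = 164 - 2P; rearranging supply gives Qs = 4P - 118. Setting quantity demanded equal to quantity supplied, 164 - 2P = 4P - 118, gives P* = 47 and Q* = 70.
Since 34 < 47, the ceiling is binding.
At P = 34: Qd = 164 - 2·34 = 96 and Qs = 4·34 - 118 = 18.
Shortage = Qd - Qs = 96 - 18 = 78.

78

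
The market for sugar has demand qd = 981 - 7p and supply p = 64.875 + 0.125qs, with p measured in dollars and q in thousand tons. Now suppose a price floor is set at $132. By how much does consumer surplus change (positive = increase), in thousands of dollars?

Rearranging supply gives qs = 8p - 519. In a free market, 981 - 7p = 8p - 519 gives the equilibrium p* = 100, q* = 281.
The floor of 132 is above the equilibrium price 100, so it binds.
At p = 132: qd = 981 - 7·132 = 57 and qs = 8·132 - 519 = 537.
Consumer surplus without the control is ½ · (981/7 - 100) · 281 = 78961/14.
With the floor, consumers buy 57 units at 132, so CS = ½ · (981/7 - 132) · 57 = 3249/14.
Change in consumer surplus = 3249/14 - 78961/14 = -5408.

-5408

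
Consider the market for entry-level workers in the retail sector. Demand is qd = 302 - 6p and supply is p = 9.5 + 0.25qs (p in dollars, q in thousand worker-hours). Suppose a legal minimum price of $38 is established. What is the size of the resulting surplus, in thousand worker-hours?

40

Rearranging supply gives qs = 4p - 38. Equilibrium: 302 - 6p = 4p - 38, so 340 = 10p and p* = 34, q* = 98.
Since 38 > 34, the floor is binding.
At p = 38: qd = 302 - 6·38 = 74 and qs = 4·38 - 38 = 114.
Surplus = qs - qd = 114 - 74 = 40.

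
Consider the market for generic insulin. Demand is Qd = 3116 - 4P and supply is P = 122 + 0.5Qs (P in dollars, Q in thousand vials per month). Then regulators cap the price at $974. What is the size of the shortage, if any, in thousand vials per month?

Rearranging supply gives Qs = 2P - 244. Equilibrium: 3116 - 4P = 2P - 244, so 3360 = 6P and P* = 560, Q* = 876.
The ceiling of 974 is above the equilibrium price 560, so it is not binding; the market clears at P* = 560, Q* = 876.
Since the control does not bind, there is no shortage.

0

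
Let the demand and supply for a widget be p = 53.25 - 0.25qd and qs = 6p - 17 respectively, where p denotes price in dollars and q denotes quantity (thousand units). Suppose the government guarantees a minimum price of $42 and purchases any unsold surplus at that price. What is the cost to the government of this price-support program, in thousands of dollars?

7980

Rearranging demand gives qd = 213 - 4p. Equilibrium: 213 - 4p = 6p - 17, so 230 = 10p and p* = 23, q* = 121.
Because the floor (42) lies above the market-clearing price, it is binding.
At p = 42: qd = 213 - 4·42 = 45 and qs = 6·42 - 17 = 235.
Surplus = qs - qd = 190.
Government expenditure = surplus × support price = 190 × 42 = 7980.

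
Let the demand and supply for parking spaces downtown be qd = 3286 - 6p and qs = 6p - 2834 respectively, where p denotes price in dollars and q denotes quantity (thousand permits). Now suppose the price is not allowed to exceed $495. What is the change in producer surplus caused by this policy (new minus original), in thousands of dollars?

Without the control the market clears where 3286 - 6p = 6p - 2834, i.e. p* = 510 and q* = 226.
Because the ceiling (495) lies below the market-clearing price, it is binding.
At p = 495: qd = 3286 - 6·495 = 316 and qs = 6·495 - 2834 = 136.
Producer surplus without the control is ½ · (510 - 1417/3) · 226 = 12769/3.
With the ceiling, producers sell 136 units at 495, so PS = ½ · (495 - 1417/3) · 136 = 4624/3.
Change in producer surplus = 4624/3 - 12769/3 = -2715.

-2715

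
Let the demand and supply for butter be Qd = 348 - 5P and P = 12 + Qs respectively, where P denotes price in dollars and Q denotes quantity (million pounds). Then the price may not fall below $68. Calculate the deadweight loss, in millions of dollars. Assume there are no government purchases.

960

Rearranging supply gives Qs = P - 12. Without the control the market clears where 348 - 5P = P - 12, i.e. P* = 60 and Q* = 48.
The floor of 68 is above the equilibrium price 60, so it binds.
At P = 68: Qd = 348 - 5·68 = 8 and Qs = 68 - 12 = 56.
Quantity traded falls to 8. At Q = 8 the demand price is (348 - 8)/5 = 68 and the supply price is 12 + 8 = 20.
Deadweight loss = ½ · (68 - 20) · (48 - 8) = ½ · 48 · 40 = 960.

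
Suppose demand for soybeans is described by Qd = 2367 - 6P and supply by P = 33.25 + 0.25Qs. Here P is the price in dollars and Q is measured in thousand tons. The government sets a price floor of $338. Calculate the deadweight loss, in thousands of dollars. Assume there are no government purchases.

Rearranging supply gives Qs = 4P - 133. In a free market, 2367 - 6P = 4P - 133 gives the equilibrium P* = 250, Q* = 867.
Since 338 > 250, the floor is binding.
At P = 338: Qd = 2367 - 6·338 = 339 and Qs = 4·338 - 133 = 1219.
Quantity traded falls to 339. At Q = 339 the demand price is (2367 - 339)/6 = 338 and the supply price is (133 + 339)/4 = 118.
Deadweight loss = ½ · (338 - 118) · (867 - 339) = ½ · 220 · 528 = 58080.

58080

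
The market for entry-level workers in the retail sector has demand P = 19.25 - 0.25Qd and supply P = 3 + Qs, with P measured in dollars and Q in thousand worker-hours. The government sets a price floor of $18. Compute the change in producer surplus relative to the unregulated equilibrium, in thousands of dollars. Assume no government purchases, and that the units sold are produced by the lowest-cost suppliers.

-22

Rearranging demand gives Qd = 77 - 4P; rearranging supply gives Qs = P - 3. Without the control the market clears where 77 - 4P = P - 3, i.e. P* = 16 and Q* = 13.
Since 18 > 16, the floor is binding.
At P = 18: Qd = 77 - 4·18 = 5 and Qs = 18 - 3 = 15.
Producer surplus without the control is ½ · (16 - 3) · 13 = 84.5.
With the floor, 5 units are sold at 18. The supply price at Q = 5 is 8, so PS = ½ · [(18 - 3) + (18 - 8)] · 5 = 62.5.
Change in producer surplus = 62.5 - 84.5 = -22.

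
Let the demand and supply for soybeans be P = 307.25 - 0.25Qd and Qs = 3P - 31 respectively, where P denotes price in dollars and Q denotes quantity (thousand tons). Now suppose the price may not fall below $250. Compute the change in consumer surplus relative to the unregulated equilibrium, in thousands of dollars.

-25830

Rearranging demand gives Qd = 1229 - 4P. Equilibrium: 1229 - 4P = 3P - 31, so 1260 = 7P and P* = 180, Q* = 509.
Since 250 > 180, the floor is binding.
At P = 250: Qd = 1229 - 4·250 = 229 and Qs = 3·250 - 31 = 719.
Consumer surplus without the control is ½ · (307.25 - 180) · 509 = 32385.125.
With the floor, consumers buy 229 units at 250, so CS = ½ · (307.25 - 250) · 229 = 6555.125.
Change in consumer surplus = 6555.125 - 32385.125 = -25830.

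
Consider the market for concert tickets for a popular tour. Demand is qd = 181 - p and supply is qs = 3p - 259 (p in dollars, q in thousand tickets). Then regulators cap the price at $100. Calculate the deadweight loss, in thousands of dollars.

Equilibrium: 181 - p = 3p - 259, so 440 = 4p and p* = 110, q* = 71.
The ceiling of 100 is below the equilibrium price 110, so it binds.
At p = 100: qd = 181 - 100 = 81 and qs = 3·100 - 259 = 41.
Quantity traded falls to 41. At q = 41 the demand price is 181 - 41 = 140 and the supply price is (259 + 41)/3 = 100.
Deadweight loss = ½ · (140 - 100) · (71 - 41) = ½ · 40 · 30 = 600.

600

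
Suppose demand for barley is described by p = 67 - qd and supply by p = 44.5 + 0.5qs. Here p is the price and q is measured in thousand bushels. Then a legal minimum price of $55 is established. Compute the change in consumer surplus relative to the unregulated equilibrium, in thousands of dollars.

Rearranging demand gives qd = 67 - p; rearranging supply gives qs = 2p - 89. Equilibrium: 67 - p = 2p - 89, so 156 = 3p and p* = 52, q* = 15.
Because the floor (55) lies above the market-clearing price, it is binding.
At p = 55: qd = 67 - 55 = 12 and qs = 2·55 - 89 = 21.
Consumer surplus without the control is ½ · (67 - 52) · 15 = 112.5.
With the floor, consumers buy 12 units at 55, so CS = ½ · (67 - 55) · 12 = 72.
Change in consumer surplus = 72 - 112.5 = -40.5.

-40.5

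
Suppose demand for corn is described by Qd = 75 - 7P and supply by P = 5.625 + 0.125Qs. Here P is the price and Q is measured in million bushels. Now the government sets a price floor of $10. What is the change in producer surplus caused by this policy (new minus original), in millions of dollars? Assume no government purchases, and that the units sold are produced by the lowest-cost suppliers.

Rearranging supply gives Qs = 8P - 45. Setting quantity demanded equal to quantity supplied, 75 - 7P = 8P - 45, gives P* = 8 and Q* = 19.
Since 10 > 8, the floor is binding.
At P = 10: Qd = 75 - 7·10 = 5 and Qs = 8·10 - 45 = 35.
Producer surplus without the control is ½ · (8 - 5.625) · 19 = 22.5625.
With the floor, 5 units are sold at 10. The supply price at Q = 5 is 6.25, so PS = ½ · [(10 - 5.625) + (10 - 6.25)] · 5 = 20.3125.
Change in producer surplus = 20.3125 - 22.5625 = -2.25.

-2.25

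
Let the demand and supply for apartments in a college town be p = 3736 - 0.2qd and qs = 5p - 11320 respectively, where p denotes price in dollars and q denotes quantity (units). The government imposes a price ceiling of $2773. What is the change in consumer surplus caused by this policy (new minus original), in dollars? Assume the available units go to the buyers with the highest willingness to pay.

Rearranging demand gives qd = 18680 - 5p. Setting quantity demanded equal to quantity supplied, 18680 - 5p = 5p - 11320, gives p* = 3000 and q* = 3680.
The ceiling of 2773 is below the equilibrium price 3000, so it binds.
At p = 2773: qd = 18680 - 5·2773 = 4815 and qs = 5·2773 - 11320 = 2545.
Consumer surplus without the control is ½ · (3736 - 3000) · 3680 = 1354240.
With the ceiling, 2545 units are sold at 2773 (assume they go to the highest-value buyers). The demand price at q = 2545 is 3227, so CS = ½ · [(3736 - 2773) + (3227 - 2773)] · 2545 = 1803132.5.
Change in consumer surplus = 1803132.5 - 1354240 = 448892.5.

448892.5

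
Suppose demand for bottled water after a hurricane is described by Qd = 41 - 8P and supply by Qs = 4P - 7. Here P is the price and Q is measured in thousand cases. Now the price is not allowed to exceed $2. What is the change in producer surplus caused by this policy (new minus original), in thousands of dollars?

-10

In a free market, 41 - 8P = 4P - 7 gives the equilibrium P* = 4, Q* = 9.
Since 2 < 4, the ceiling is binding.
At P = 2: Qd = 41 - 8·2 = 25 and Qs = 4·2 - 7 = 1.
Producer surplus without the control is ½ · (4 - 1.75) · 9 = 10.125.
With the ceiling, producers sell 1 units at 2, so PS = ½ · (2 - 1.75) · 1 = 0.125.
Change in producer surplus = 0.125 - 10.125 = -10.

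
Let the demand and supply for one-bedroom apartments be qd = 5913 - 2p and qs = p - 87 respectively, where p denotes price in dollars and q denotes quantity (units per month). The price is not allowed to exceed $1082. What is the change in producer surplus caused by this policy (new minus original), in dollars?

-1334772

In a free market, 5913 - 2p = p - 87 gives the equilibrium p* = 2000, q* = 1913.
Because the ceiling (1082) lies below the market-clearing price, it is binding.
At p = 1082: qd = 5913 - 2·1082 = 3749 and qs = 1082 - 87 = 995.
Producer surplus without the control is ½ · (2000 - 87) · 1913 = 1829784.5.
With the ceiling, producers sell 995 units at 1082, so PS = ½ · (1082 - 87) · 995 = 495012.5.
Change in producer surplus = 495012.5 - 1829784.5 = -1334772.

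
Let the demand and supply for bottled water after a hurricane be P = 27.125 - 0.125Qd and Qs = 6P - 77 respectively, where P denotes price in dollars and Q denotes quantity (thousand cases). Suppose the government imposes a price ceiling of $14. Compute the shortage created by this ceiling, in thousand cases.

Rearranging demand gives Qd = 217 - 8P. Without the control the market clears where 217 - 8P = 6P - 77, i.e. P* = 21 and Q* = 49.
The ceiling of 14 is below the equilibrium price 21, so it binds.
At P = 14: Qd = 217 - 8·14 = 105 and Qs = 6·14 - 77 = 7.
Shortage = Qd - Qs = 105 - 7 = 98.

98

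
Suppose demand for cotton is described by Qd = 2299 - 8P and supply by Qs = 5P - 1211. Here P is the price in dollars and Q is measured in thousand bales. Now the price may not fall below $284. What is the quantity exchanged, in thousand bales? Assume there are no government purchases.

Setting quantity demanded equal to quantity supplied, 2299 - 8P = 5P - 1211, gives P* = 270 and Q* = 139.
The floor of 284 is above the equilibrium price 270, so it binds.
At P = 284: Qd = 2299 - 8·284 = 27 and Qs = 5·284 - 1211 = 209.
The quantity actually transacted is the short side, demand: 27.

27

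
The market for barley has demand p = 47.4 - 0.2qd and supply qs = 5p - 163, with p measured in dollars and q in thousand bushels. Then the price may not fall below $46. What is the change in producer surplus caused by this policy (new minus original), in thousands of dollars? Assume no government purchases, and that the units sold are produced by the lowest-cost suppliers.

Rearranging demand gives qd = 237 - 5p. Setting quantity demanded equal to quantity supplied, 237 - 5p = 5p - 163, gives p* = 40 and q* = 37.
The floor of 46 is above the equilibrium price 40, so it binds.
At p = 46: qd = 237 - 5·46 = 7 and qs = 5·46 - 163 = 67.
Producer surplus without the control is ½ · (40 - 32.6) · 37 = 136.9.
With the floor, 7 units are sold at 46. The supply price at q = 7 is 34, so PS = ½ · [(46 - 32.6) + (46 - 34)] · 7 = 88.9.
Change in producer surplus = 88.9 - 136.9 = -48.

-48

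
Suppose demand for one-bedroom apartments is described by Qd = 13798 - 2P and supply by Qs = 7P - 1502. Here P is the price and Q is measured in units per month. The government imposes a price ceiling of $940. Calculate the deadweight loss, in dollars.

Without the control the market clears where 13798 - 2P = 7P - 1502, i.e. P* = 1700 and Q* = 10398.
The ceiling of 940 is below the equilibrium price 1700, so it binds.
At P = 940: Qd = 13798 - 2·940 = 11918 and Qs = 7·940 - 1502 = 5078.
Quantity traded falls to 5078. At Q = 5078 the demand price is (13798 - 5078)/2 = 4360 and the supply price is (1502 + 5078)/7 = 940.
Deadweight loss = ½ · (4360 - 940) · (10398 - 5078) = ½ · 3420 · 5320 = 9097200.

9097200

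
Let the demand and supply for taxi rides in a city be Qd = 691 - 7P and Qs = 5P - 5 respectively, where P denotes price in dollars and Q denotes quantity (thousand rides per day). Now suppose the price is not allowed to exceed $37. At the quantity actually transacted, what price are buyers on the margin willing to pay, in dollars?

73

Equilibrium: 691 - 7P = 5P - 5, so 696 = 12P and P* = 58, Q* = 285.
Since 37 < 58, the ceiling is binding.
At P = 37: Qd = 691 - 7·37 = 432 and Qs = 5·37 - 5 = 180.
Only 180 units reach the market. On the demand curve, the marginal buyer's willingness to pay at Q = 180 is (691 - 180)/7 = 73.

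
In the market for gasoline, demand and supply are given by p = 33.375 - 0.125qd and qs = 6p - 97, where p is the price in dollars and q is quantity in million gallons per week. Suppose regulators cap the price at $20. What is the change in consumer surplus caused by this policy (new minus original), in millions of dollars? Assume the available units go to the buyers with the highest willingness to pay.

Rearranging demand gives qd = 267 - 8p. Equilibrium: 267 - 8p = 6p - 97, so 364 = 14p and p* = 26, q* = 59.
Since 20 < 26, the ceiling is binding.
At p = 20: qd = 267 - 8·20 = 107 and qs = 6·20 - 97 = 23.
Consumer surplus without the control is ½ · (33.375 - 26) · 59 = 217.5625.
With the ceiling, 23 units are sold at 20 (assume they go to the highest-value buyers). The demand price at q = 23 is 30.5, so CS = ½ · [(33.375 - 20) + (30.5 - 20)] · 23 = 274.5625.
Change in consumer surplus = 274.5625 - 217.5625 = 57.

57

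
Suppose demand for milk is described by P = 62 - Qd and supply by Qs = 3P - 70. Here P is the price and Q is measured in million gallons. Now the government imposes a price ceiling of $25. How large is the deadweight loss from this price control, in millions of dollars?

384

Rearranging demand gives Qd = 62 - P. In a free market, 62 - P = 3P - 70 gives the equilibrium P* = 33, Q* = 29.
Because the ceiling (25) lies below the market-clearing price, it is binding.
At P = 25: Qd = 62 - 25 = 37 and Qs = 3·25 - 70 = 5.
Quantity traded falls to 5. At Q = 5 the demand price is 62 - 5 = 57 and the supply price is (70 + 5)/3 = 25.
Deadweight loss = ½ · (57 - 25) · (29 - 5) = ½ · 32 · 24 = 384.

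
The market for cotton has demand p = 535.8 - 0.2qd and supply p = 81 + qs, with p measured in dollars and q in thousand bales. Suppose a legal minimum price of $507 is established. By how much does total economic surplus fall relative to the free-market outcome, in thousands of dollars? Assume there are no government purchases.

33135

Rearranging demand gives qd = 2679 - 5p; rearranging supply gives qs = p - 81. In a free market, 2679 - 5p = p - 81 gives the equilibrium p* = 460, q* = 379.
Because the floor (507) lies above the market-clearing price, it is binding.
At p = 507: qd = 2679 - 5·507 = 144 and qs = 507 - 81 = 426.
Quantity traded falls to 144. At q = 144 the demand price is (2679 - 144)/5 = 507 and the supply price is 81 + 144 = 225.
Deadweight loss = ½ · (507 - 225) · (379 - 144) = ½ · 282 · 235 = 33135.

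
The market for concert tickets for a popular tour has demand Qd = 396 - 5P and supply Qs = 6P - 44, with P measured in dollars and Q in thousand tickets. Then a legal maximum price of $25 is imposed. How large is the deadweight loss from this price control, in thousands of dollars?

Without the control the market clears where 396 - 5P = 6P - 44, i.e. P* = 40 and Q* = 196.
Because the ceiling (25) lies below the market-clearing price, it is binding.
At P = 25: Qd = 396 - 5·25 = 271 and Qs = 6·25 - 44 = 106.
Quantity traded falls to 106. At Q = 106 the demand price is (396 - 106)/5 = 58 and the supply price is (44 + 106)/6 = 25.
Deadweight loss = ½ · (58 - 25) · (196 - 106) = ½ · 33 · 90 = 1485.

1485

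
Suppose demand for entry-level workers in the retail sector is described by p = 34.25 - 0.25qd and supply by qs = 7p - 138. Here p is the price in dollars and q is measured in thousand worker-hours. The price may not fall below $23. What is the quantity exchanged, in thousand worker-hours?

Rearranging demand gives qd = 137 - 4p. Without the control the market clears where 137 - 4p = 7p - 138, i.e. p* = 25 and q* = 37.
The floor of 23 is below the equilibrium price 25, so it is not binding; the market clears at p* = 25, q* = 37.

37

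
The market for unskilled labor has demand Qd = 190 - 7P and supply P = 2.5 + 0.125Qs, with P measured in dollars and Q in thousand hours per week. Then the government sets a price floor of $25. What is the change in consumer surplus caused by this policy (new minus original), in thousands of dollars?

Rearranging supply gives Qs = 8P - 20. In a free market, 190 - 7P = 8P - 20 gives the equilibrium P* = 14, Q* = 92.
Because the floor (25) lies above the market-clearing price, it is binding.
At P = 25: Qd = 190 - 7·25 = 15 and Qs = 8·25 - 20 = 180.
Consumer surplus without the control is ½ · (190/7 - 14) · 92 = 4232/7.
With the floor, consumers buy 15 units at 25, so CS = ½ · (190/7 - 25) · 15 = 225/14.
Change in consumer surplus = 225/14 - 4232/7 = -588.5.

-588.5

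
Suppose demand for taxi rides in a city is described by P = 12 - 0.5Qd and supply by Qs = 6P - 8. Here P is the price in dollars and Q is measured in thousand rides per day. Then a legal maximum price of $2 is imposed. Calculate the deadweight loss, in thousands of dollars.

Rearranging demand gives Qd = 24 - 2P. In a free market, 24 - 2P = 6P - 8 gives the equilibrium P* = 4, Q* = 16.
Because the ceiling (2) lies below the market-clearing price, it is binding.
At P = 2: Qd = 24 - 2·2 = 20 and Qs = 6·2 - 8 = 4.
Quantity traded falls to 4. At Q = 4 the demand price is (24 - 4)/2 = 10 and the supply price is (8 + 4)/6 = 2.
Deadweight loss = ½ · (10 - 2) · (16 - 4) = ½ · 8 · 12 = 48.

48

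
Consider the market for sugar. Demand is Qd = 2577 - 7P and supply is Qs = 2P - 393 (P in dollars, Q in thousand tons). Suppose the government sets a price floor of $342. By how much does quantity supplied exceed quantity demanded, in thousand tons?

108

Without the control the market clears where 2577 - 7P = 2P - 393, i.e. P* = 330 and Q* = 267.
Since 342 > 330, the floor is binding.
At P = 342: Qd = 2577 - 7·342 = 183 and Qs = 2·342 - 393 = 291.
Surplus = Qs - Qd = 291 - 183 = 108.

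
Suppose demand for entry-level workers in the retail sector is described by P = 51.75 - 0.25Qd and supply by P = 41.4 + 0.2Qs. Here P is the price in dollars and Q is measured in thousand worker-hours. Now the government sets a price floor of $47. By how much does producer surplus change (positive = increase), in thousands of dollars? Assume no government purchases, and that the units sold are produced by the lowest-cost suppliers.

Rearranging demand gives Qd = 207 - 4P; rearranging supply gives Qs = 5P - 207. Setting quantity demanded equal to quantity supplied, 207 - 4P = 5P - 207, gives P* = 46 and Q* = 23.
Because the floor (47) lies above the market-clearing price, it is binding.
At P = 47: Qd = 207 - 4·47 = 19 and Qs = 5·47 - 207 = 28.
Producer surplus without the control is ½ · (46 - 41.4) · 23 = 52.9.
With the floor, 19 units are sold at 47. The supply price at Q = 19 is 45.2, so PS = ½ · [(47 - 41.4) + (47 - 45.2)] · 19 = 70.3.
Change in producer surplus = 70.3 - 52.9 = 17.4.

17.4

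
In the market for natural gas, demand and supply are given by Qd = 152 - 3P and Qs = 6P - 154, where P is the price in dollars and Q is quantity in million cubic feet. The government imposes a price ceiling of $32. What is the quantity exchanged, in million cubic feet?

38

Equilibrium: 152 - 3P = 6P - 154, so 306 = 9P and P* = 34, Q* = 50.
Since 32 < 34, the ceiling is binding.
At P = 32: Qd = 152 - 3·32 = 56 and Qs = 6·32 - 154 = 38.
The quantity actually transacted is the short side, supply: 38.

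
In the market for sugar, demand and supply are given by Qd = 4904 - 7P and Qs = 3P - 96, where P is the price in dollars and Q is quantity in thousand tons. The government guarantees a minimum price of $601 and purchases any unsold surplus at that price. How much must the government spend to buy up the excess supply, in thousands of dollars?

607010

In a free market, 4904 - 7P = 3P - 96 gives the equilibrium P* = 500, Q* = 1404.
The floor of 601 is above the equilibrium price 500, so it binds.
At P = 601: Qd = 4904 - 7·601 = 697 and Qs = 3·601 - 96 = 1707.
Surplus = Qs - Qd = 1010.
Government expenditure = surplus × support price = 1010 × 601 = 607010.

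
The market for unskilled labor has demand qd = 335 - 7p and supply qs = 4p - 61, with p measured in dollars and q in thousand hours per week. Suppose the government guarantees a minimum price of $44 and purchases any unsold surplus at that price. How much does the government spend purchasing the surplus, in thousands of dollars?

3872

Setting quantity demanded equal to quantity supplied, 335 - 7p = 4p - 61, gives p* = 36 and q* = 83.
Because the floor (44) lies above the market-clearing price, it is binding.
At p = 44: qd = 335 - 7·44 = 27 and qs = 4·44 - 61 = 115.
Surplus = qs - qd = 88.
Government expenditure = surplus × support price = 88 × 44 = 3872.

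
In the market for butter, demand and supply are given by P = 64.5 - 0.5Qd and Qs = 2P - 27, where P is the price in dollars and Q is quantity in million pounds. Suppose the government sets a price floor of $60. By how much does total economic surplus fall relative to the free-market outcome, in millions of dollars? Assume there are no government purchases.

882

Rearranging demand gives Qd = 129 - 2P. In a free market, 129 - 2P = 2P - 27 gives the equilibrium P* = 39, Q* = 51.
The floor of 60 is above the equilibrium price 39, so it binds.
At P = 60: Qd = 129 - 2·60 = 9 and Qs = 2·60 - 27 = 93.
Quantity traded falls to 9. At Q = 9 the demand price is (129 - 9)/2 = 60 and the supply price is (27 + 9)/2 = 18.
Deadweight loss = ½ · (60 - 18) · (51 - 9) = ½ · 42 · 42 = 882.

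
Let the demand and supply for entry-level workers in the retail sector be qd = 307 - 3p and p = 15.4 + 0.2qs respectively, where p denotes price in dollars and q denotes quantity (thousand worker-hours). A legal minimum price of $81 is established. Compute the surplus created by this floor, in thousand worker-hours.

Rearranging supply gives qs = 5p - 77. Without the control the market clears where 307 - 3p = 5p - 77, i.e. p* = 48 and q* = 163.
The floor of 81 is above the equilibrium price 48, so it binds.
At p = 81: qd = 307 - 3·81 = 64 and qs = 5·81 - 77 = 328.
Surplus = qs - qd = 328 - 64 = 264.

264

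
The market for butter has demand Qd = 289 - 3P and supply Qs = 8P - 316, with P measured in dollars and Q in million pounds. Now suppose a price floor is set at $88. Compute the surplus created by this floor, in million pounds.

Without the control the market clears where 289 - 3P = 8P - 316, i.e. P* = 55 and Q* = 124.
The floor of 88 is above the equilibrium price 55, so it binds.
At P = 88: Qd = 289 - 3·88 = 25 and Qs = 8·88 - 316 = 388.
Surplus = Qs - Qd = 388 - 25 = 363.

363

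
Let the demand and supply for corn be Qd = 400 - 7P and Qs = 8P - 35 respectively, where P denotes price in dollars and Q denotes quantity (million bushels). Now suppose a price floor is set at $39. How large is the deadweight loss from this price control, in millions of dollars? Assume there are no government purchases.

In a free market, 400 - 7P = 8P - 35 gives the equilibrium P* = 29, Q* = 197.
Because the floor (39) lies above the market-clearing price, it is binding.
At P = 39: Qd = 400 - 7·39 = 127 and Qs = 8·39 - 35 = 277.
Quantity traded falls to 127. At Q = 127 the demand price is (400 - 127)/7 = 39 and the supply price is (35 + 127)/8 = 20.25.
Deadweight loss = ½ · (39 - 20.25) · (197 - 127) = ½ · 18.75 · 70 = 656.25.

656.25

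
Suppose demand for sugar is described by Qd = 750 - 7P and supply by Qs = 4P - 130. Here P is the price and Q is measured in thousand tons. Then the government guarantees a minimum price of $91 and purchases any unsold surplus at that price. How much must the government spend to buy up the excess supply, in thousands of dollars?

Equilibrium: 750 - 7P = 4P - 130, so 880 = 11P and P* = 80, Q* = 190.
The floor of 91 is above the equilibrium price 80, so it binds.
At P = 91: Qd = 750 - 7·91 = 113 and Qs = 4·91 - 130 = 234.
Surplus = Qs - Qd = 121.
Government expenditure = surplus × support price = 121 × 91 = 11011.

11011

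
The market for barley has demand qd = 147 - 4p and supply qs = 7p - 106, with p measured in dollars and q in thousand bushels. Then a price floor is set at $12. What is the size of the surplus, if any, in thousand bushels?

Setting quantity demanded equal to quantity supplied, 147 - 4p = 7p - 106, gives p* = 23 and q* = 55.
The floor of 12 is below the equilibrium price 23, so it is not binding; the market clears at p* = 23, q* = 55.
Since the control does not bind, there is no surplus.

0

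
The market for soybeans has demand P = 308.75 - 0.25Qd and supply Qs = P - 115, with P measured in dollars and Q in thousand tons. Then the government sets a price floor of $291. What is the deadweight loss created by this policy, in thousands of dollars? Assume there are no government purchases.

4410

Rearranging demand gives Qd = 1235 - 4P. Without the control the market clears where 1235 - 4P = P - 115, i.e. P* = 270 and Q* = 155.
Because the floor (291) lies above the market-clearing price, it is binding.
At P = 291: Qd = 1235 - 4·291 = 71 and Qs = 291 - 115 = 176.
Quantity traded falls to 71. At Q = 71 the demand price is (1235 - 71)/4 = 291 and the supply price is 115 + 71 = 186.
Deadweight loss = ½ · (291 - 186) · (155 - 71) = ½ · 105 · 84 = 4410.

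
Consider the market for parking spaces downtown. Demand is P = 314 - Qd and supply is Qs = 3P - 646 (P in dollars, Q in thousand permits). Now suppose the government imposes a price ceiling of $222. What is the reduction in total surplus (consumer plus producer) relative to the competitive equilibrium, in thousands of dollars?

Rearranging demand gives Qd = 314 - P. Without the control the market clears where 314 - P = 3P - 646, i.e. P* = 240 and Q* = 74.
Because the ceiling (222) lies below the market-clearing price, it is binding.
At P = 222: Qd = 314 - 222 = 92 and Qs = 3·222 - 646 = 20.
Quantity traded falls to 20. At Q = 20 the demand price is 314 - 20 = 294 and the supply price is (646 + 20)/3 = 222.
Deadweight loss = ½ · (294 - 222) · (74 - 20) = ½ · 72 · 54 = 1944.

1944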